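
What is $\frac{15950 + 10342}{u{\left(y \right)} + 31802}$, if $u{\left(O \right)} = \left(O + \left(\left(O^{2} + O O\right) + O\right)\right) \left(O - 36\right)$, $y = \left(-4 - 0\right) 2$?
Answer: $\frac{4382}{4479} \approx 0.97834$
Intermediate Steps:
$y = -8$ ($y = \left(-4 + 0\right) 2 = \left(-4\right) 2 = -8$)
$u{\left(O \right)} = \left(-36 + O\right) \left(2 O + 2 O^{2}\right)$ ($u{\left(O \right)} = \left(O + \left(\left(O^{2} + O^{2}\right) + O\right)\right) \left(-36 + O\right) = \left(O + \left(2 O^{2} + O\right)\right) \left(-36 + O\right) = \left(O + \left(O + 2 O^{2}\right)\right) \left(-36 + O\right) = \left(2 O + 2 O^{2}\right) \left(-36 + O\right) = \left(-36 + O\right) \left(2 O + 2 O^{2}\right)$)
$\frac{15950 + 10342}{u{\left(y \right)} + 31802} = \frac{15950 + 10342}{2 \left(-8\right) \left(-36 + \left(-8\right)^{2} - -280\right) + 31802} = \frac{26292}{2 \left(-8\right) \left(-36 + 64 + 280\right) + 31802} = \frac{26292}{2 \left(-8\right) 308 + 31802} = \frac{26292}{-4928 + 31802} = \frac{26292}{26874} = 26292 \cdot \frac{1}{26874} = \frac{4382}{4479}$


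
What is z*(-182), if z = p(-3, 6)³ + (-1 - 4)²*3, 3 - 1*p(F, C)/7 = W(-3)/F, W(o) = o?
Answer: -513058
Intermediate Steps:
p(F, C) = 21 + 21/F (p(F, C) = 21 - (-21)/F = 21 + 21/F)
z = 2819 (z = (21 + 21/(-3))³ + (-1 - 4)²*3 = (21 + 21*(-⅓))³ + (-5)²*3 = (21 - 7)³ + 25*3 = 14³ + 75 = 2744 + 75 = 2819)
z*(-182) = 2819*(-182) = -513058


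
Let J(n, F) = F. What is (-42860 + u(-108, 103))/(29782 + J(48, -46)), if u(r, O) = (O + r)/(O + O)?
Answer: -2943055/2041872 ≈ -1.4414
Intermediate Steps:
u(r, O) = (O + r)/(2*O) (u(r, O) = (O + r)/((2*O)) = (O + r)*(1/(2*O)) = (O + r)/(2*O))
(-42860 + u(-108, 103))/(29782 + J(48, -46)) = (-42860 + (½)*(103 - 108)/103)/(29782 - 46) = (-42860 + (½)*(1/103)*(-5))/29736 = (-42860 - 5/206)*(1/29736) = -8829165/206*1/29736 = -2943055/2041872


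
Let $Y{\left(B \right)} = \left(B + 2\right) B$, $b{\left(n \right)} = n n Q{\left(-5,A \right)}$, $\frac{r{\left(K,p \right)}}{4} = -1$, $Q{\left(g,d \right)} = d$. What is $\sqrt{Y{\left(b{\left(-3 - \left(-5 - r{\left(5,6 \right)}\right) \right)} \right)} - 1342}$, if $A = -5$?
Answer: $i \sqrt{982} \approx 31.337 i$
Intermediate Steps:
$r{\left(K,p \right)} = -4$ ($r{\left(K,p \right)} = 4 \left(-1\right) = -4$)
$b{\left(n \right)} = - 5 n^{2}$ ($b{\left(n \right)} = n n \left(-5\right) = n^{2} \left(-5\right) = - 5 n^{2}$)
$Y{\left(B \right)} = B \left(2 + B\right)$ ($Y{\left(B \right)} = \left(2 + B\right) B = B \left(2 + B\right)$)
$\sqrt{Y{\left(b{\left(-3 - \left(-5 - r{\left(5,6 \right)}\right) \right)} \right)} - 1342} = \sqrt{- 5 \left(-3 - \left(-5 - -4\right)\right)^{2} \left(2 - 5 \left(-3 - \left(-5 - -4\right)\right)^{2}\right) - 1342} = \sqrt{- 5 \left(-3 - \left(-5 + 4\right)\right)^{2} \left(2 - 5 \left(-3 - \left(-5 + 4\right)\right)^{2}\right) - 1342} = \sqrt{- 5 \left(-3 - -1\right)^{2} \left(2 - 5 \left(-3 - -1\right)^{2}\right) - 1342} = \sqrt{- 5 \left(-3 + 1\right)^{2} \left(2 - 5 \left(-3 + 1\right)^{2}\right) - 1342} = \sqrt{- 5 \left(-2\right)^{2} \left(2 - 5 \left(-2\right)^{2}\right) - 1342} = \sqrt{\left(-5\right) 4 \left(2 - 20\right) - 1342} = \sqrt{- 20 \left(2 - 20\right) - 1342} = \sqrt{\left(-20\right) \left(-18\right) - 1342} = \sqrt{360 - 1342} = \sqrt{-982} = i \sqrt{982}$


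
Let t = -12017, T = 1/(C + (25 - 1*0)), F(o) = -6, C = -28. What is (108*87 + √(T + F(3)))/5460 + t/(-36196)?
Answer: 33809203/16469180 + I*√57/16380 ≈ 2.0529 + 0.00046092*I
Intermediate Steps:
T = -⅓ (T = 1/(-28 + (25 - 1*0)) = 1/(-28 + (25 + 0)) = 1/(-28 + 25) = 1/(-3) = -⅓ ≈ -0.33333)
(108*87 + √(T + F(3)))/5460 + t/(-36196) = (108*87 + √(-⅓ - 6))/5460 - 12017/(-36196) = (9396 + √(-19/3))*(1/5460) - 12017*(-1/36196) = (9396 + I*√57/3)*(1/5460) + 12017/36196 = (783/455 + I*√57/16380) + 12017/36196 = 33809203/16469180 + I*√57/16380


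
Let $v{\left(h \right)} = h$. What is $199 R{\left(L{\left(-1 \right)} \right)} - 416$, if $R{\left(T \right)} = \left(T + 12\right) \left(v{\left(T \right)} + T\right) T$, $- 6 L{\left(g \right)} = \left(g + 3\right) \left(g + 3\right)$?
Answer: $\frac{42896}{27} \approx 1588.7$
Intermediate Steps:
$L{\left(g \right)} = - \frac{\left(3 + g\right)^{2}}{6}$ ($L{\left(g \right)} = - \frac{\left(g + 3\right) \left(g + 3\right)}{6} = - \frac{\left(3 + g\right) \left(3 + g\right)}{6} = - \frac{\left(3 + g\right)^{2}}{6}$)
$R{\left(T \right)} = 2 T^{2} \left(12 + T\right)$ ($R{\left(T \right)} = \left(T + 12\right) \left(T + T\right) T = \left(12 + T\right) 2 T T = 2 T \left(12 + T\right) T = 2 T^{2} \left(12 + T\right)$)
$199 R{\left(L{\left(-1 \right)} \right)} - 416 = 199 \cdot 2 \left(- \frac{\left(3 - 1\right)^{2}}{6}\right)^{2} \left(12 - \frac{\left(3 - 1\right)^{2}}{6}\right) - 416 = 199 \cdot 2 \left(- \frac{2^{2}}{6}\right)^{2} \left(12 - \frac{2^{2}}{6}\right) - 416 = 199 \cdot 2 \left(\left(- \frac{1}{6}\right) 4\right)^{2} \left(12 - \frac{2}{3}\right) - 416 = 199 \cdot 2 \left(- \frac{2}{3}\right)^{2} \left(12 - \frac{2}{3}\right) - 416 = 199 \cdot 2 \cdot \frac{4}{9} \cdot \frac{34}{3} - 416 = 199 \cdot \frac{272}{27} - 416 = \frac{54128}{27} - 416 = \frac{42896}{27}$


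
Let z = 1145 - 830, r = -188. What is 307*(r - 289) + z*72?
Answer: -123759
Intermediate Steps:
z = 315
307*(r - 289) + z*72 = 307*(-188 - 289) + 315*72 = 307*(-477) + 22680 = -146439 + 22680 = -123759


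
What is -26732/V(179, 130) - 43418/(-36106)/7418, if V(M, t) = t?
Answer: -1789935269279/8704615010 ≈ -205.63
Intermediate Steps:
-26732/V(179, 130) - 43418/(-36106)/7418 = -26732/130 - 43418/(-36106)/7418 = -26732*1/130 - 43418*(-1/36106)*(1/7418) = -13366/65 + (21709/18053)*(1/7418) = -13366/65 + 21709/133917154 = -1789935269279/8704615010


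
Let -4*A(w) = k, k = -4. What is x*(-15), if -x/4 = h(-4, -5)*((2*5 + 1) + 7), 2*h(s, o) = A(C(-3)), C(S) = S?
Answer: 540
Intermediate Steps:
A(w) = 1 (A(w) = -¼*(-4) = 1)
h(s, o) = ½ (h(s, o) = (½)*1 = ½)
x = -36 (x = -2*((2*5 + 1) + 7) = -2*((10 + 1) + 7) = -2*(11 + 7) = -2*18 = -4*9 = -36)
x*(-15) = -36*(-15) = 540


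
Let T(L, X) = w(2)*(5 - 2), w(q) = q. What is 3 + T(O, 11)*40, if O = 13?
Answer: 243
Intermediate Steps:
T(L, X) = 6 (T(L, X) = 2*(5 - 2) = 2*3 = 6)
3 + T(O, 11)*40 = 3 + 6*40 = 3 + 240 = 243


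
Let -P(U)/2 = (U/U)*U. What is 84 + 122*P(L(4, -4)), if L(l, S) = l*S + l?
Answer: 3012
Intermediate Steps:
L(l, S) = l + S*l (L(l, S) = S*l + l = l + S*l)
P(U) = -2*U (P(U) = -2*U/U*U = -2*U)
84 + 122*P(L(4, -4)) = 84 + 122*(-8*(1 - 4)) = 84 + 122*(-8*(-3)) = 84 + 122*(-2*(-12)) = 84 + 122*24 = 84 + 2928 = 3012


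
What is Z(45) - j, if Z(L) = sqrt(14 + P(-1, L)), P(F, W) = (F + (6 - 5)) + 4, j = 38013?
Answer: -38013 + 3*sqrt(2) ≈ -38009.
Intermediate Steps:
P(F, W) = 5 + F (P(F, W) = (F + 1) + 4 = (1 + F) + 4 = 5 + F)
Z(L) = 3*sqrt(2) (Z(L) = sqrt(14 + (5 - 1)) = sqrt(14 + 4) = sqrt(18) = 3*sqrt(2))
Z(45) - j = 3*sqrt(2) - 1*38013 = 3*sqrt(2) - 38013 = -38013 + 3*sqrt(2)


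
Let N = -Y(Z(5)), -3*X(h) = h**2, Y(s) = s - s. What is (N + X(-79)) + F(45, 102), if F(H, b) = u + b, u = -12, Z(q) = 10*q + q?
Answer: -5971/3 ≈ -1990.3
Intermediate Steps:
Z(q) = 11*q
Y(s) = 0
F(H, b) = -12 + b
X(h) = -h**2/3
N = 0 (N = -1*0 = 0)
(N + X(-79)) + F(45, 102) = (0 - 1/3*(-79)**2) + (-12 + 102) = (0 - 1/3*6241) + 90 = (0 - 6241/3) + 90 = -6241/3 + 90 = -5971/3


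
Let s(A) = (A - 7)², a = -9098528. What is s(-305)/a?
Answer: -3042/284329 ≈ -0.010699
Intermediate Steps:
s(A) = (-7 + A)²
s(-305)/a = (-7 - 305)²/(-9098528) = (-312)²*(-1/9098528) = 97344*(-1/9098528) = -3042/284329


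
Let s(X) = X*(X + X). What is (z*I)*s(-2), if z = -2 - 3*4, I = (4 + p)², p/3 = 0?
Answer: -1792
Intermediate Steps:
p = 0 (p = 3*0 = 0)
I = 16 (I = (4 + 0)² = 4² = 16)
s(X) = 2*X² (s(X) = X*(2*X) = 2*X²)
z = -14 (z = -2 - 12 = -14)
(z*I)*s(-2) = (-14*16)*(2*(-2)²) = -448*4 = -224*8 = -1792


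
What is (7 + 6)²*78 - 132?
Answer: 13050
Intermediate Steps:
(7 + 6)²*78 - 132 = 13²*78 - 132 = 169*78 - 132 = 13182 - 132 = 13050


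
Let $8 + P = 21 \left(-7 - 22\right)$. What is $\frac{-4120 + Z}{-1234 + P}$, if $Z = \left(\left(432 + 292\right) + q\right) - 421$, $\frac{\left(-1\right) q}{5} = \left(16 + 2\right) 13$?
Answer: $\frac{4987}{1851} \approx 2.6942$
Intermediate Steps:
$q = -1170$ ($q = - 5 \left(16 + 2\right) 13 = - 5 \cdot 18 \cdot 13 = \left(-5\right) 234 = -1170$)
$Z = -867$ ($Z = \left(\left(432 + 292\right) - 1170\right) - 421 = \left(724 - 1170\right) - 421 = -446 - 421 = -867$)
$P = -617$ ($P = -8 + 21 \left(-7 - 22\right) = -8 + 21 \left(-29\right) = -8 - 609 = -617$)
$\frac{-4120 + Z}{-1234 + P} = \frac{-4120 - 867}{-1234 - 617} = - \frac{4987}{-1851} = \left(-4987\right) \left(- \frac{1}{1851}\right) = \frac{4987}{1851}$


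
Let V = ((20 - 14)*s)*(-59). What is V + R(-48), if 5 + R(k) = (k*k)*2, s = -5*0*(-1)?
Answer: 4603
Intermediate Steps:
s = 0 (s = 0*(-1) = 0)
V = 0 (V = ((20 - 14)*0)*(-59) = (6*0)*(-59) = 0*(-59) = 0)
R(k) = -5 + 2*k² (R(k) = -5 + (k*k)*2 = -5 + k²*2 = -5 + 2*k²)
V + R(-48) = 0 + (-5 + 2*(-48)²) = 0 + (-5 + 2*2304) = 0 + (-5 + 4608) = 0 + 4603 = 4603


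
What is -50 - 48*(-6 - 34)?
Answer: 1870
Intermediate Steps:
-50 - 48*(-6 - 34) = -50 - 48*(-40) = -50 + 1920 = 1870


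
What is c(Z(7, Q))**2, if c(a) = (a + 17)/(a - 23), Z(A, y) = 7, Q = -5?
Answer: 9/4 ≈ 2.2500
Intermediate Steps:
c(a) = (17 + a)/(-23 + a)
c(Z(7, Q))**2 = ((17 + 7)/(-23 + 7))**2 = (24/(-16))**2 = (-1/16*24)**2 = (-3/2)**2 = 9/4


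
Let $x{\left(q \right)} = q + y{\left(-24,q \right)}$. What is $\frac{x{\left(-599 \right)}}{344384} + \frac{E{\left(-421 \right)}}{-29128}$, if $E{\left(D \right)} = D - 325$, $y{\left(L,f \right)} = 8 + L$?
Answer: $\frac{29874593}{1253902144} \approx 0.023825$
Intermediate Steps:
$x{\left(q \right)} = -16 + q$ ($x{\left(q \right)} = q + \left(8 - 24\right) = q - 16 = -16 + q$)
$E{\left(D \right)} = -325 + D$
$\frac{x{\left(-599 \right)}}{344384} + \frac{E{\left(-421 \right)}}{-29128} = \frac{-16 - 599}{344384} + \frac{-325 - 421}{-29128} = \left(-615\right) \frac{1}{344384} - - \frac{373}{14564} = - \frac{615}{344384} + \frac{373}{14564} = \frac{29874593}{1253902144}$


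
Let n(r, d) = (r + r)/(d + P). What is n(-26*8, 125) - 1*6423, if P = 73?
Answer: -636085/99 ≈ -6425.1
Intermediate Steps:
n(r, d) = 2*r/(73 + d) (n(r, d) = (r + r)/(d + 73) = (2*r)/(73 + d) = 2*r/(73 + d))
n(-26*8, 125) - 1*6423 = 2*(-26*8)/(73 + 125) - 1*6423 = 2*(-208)/198 - 6423 = 2*(-208)*(1/198) - 6423 = -208/99 - 6423 = -636085/99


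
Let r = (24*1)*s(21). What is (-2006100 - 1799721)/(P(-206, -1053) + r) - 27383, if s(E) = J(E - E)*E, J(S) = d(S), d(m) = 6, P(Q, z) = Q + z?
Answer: -52136816/1765 ≈ -29539.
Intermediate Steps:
J(S) = 6
s(E) = 6*E
r = 3024 (r = (24*1)*(6*21) = 24*126 = 3024)
(-2006100 - 1799721)/(P(-206, -1053) + r) - 27383 = (-2006100 - 1799721)/((-206 - 1053) + 3024) - 27383 = -3805821/(-1259 + 3024) - 27383 = -3805821/1765 - 27383 = -52136816/1765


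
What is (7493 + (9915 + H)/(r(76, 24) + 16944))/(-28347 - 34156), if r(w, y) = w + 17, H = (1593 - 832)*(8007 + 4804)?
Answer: -137417327/1064863611 ≈ -0.12905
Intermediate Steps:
H = 9749171 (H = 761*12811 = 9749171)
r(w, y) = 17 + w
(7493 + (9915 + H)/(r(76, 24) + 16944))/(-28347 - 34156) = (7493 + (9915 + 9749171)/((17 + 76) + 16944))/(-28347 - 34156) = (7493 + 9759086/(93 + 16944))/(-62503) = (7493 + 9759086/17037)*(-1/62503) = (137417327/17037)*(-1/62503) = -137417327/1064863611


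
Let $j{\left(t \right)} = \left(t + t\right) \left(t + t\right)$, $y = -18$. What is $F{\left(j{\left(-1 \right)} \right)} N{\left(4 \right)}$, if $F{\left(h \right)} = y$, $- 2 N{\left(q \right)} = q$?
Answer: $36$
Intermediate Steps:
$j{\left(t \right)} = 4 t^{2}$ ($j{\left(t \right)} = 2 t 2 t = 4 t^{2}$)
$N{\left(q \right)} = - \frac{q}{2}$
$F{\left(h \right)} = -18$
$F{\left(j{\left(-1 \right)} \right)} N{\left(4 \right)} = - 18 \left(\left(- \frac{1}{2}\right) 4\right) = \left(-18\right) \left(-2\right) = 36$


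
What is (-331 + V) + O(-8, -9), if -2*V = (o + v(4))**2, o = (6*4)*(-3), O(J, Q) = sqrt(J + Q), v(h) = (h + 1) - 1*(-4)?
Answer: -4631/2 + I*sqrt(17) ≈ -2315.5 + 4.1231*I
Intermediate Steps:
v(h) = 5 + h (v(h) = (1 + h) + 4 = 5 + h)
o = -72 (o = 24*(-3) = -72)
V = -3969/2 (V = -(-72 + (5 + 4))**2/2 = -(-72 + 9)**2/2 = -1/2*(-63)**2 = -1/2*3969 = -3969/2 ≈ -1984.5)
(-331 + V) + O(-8, -9) = (-331 - 3969/2) + sqrt(-8 - 9) = -4631/2 + sqrt(-17) = -4631/2 + I*sqrt(17)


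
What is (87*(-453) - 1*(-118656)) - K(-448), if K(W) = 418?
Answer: 78827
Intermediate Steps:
(87*(-453) - 1*(-118656)) - K(-448) = (87*(-453) - 1*(-118656)) - 1*418 = (-39411 + 118656) - 418 = 79245 - 418 = 78827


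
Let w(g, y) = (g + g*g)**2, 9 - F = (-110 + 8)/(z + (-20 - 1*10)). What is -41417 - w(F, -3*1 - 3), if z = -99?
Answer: -161137165961/3418801 ≈ -47133.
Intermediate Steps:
F = 353/43 (F = 9 - (-110 + 8)/(-99 + (-20 - 1*10)) = 9 - (-102)/(-99 + (-20 - 10)) = 9 - (-102)/(-99 - 30) = 9 - (-102)/(-129) = 9 - (-102)*(-1)/129 = 9 - 1*34/43 = 9 - 34/43 = 353/43 ≈ 8.2093)
w(g, y) = (g + g**2)**2
-41417 - w(F, -3*1 - 3) = -41417 - (353/43)**2*(1 + 353/43)**2 = -41417 - 124609*(396/43)**2/1849 = -41417 - 124609*156816/(1849*1849) = -41417 - 1*19540684944/3418801 = -41417 - 19540684944/3418801 = -161137165961/3418801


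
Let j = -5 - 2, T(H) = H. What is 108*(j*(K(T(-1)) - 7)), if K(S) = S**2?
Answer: 4536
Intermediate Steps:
j = -7
108*(j*(K(T(-1)) - 7)) = 108*(-7*((-1)**2 - 7)) = 108*(-7*(1 - 7)) = 108*(-7*(-6)) = 108*42 = 4536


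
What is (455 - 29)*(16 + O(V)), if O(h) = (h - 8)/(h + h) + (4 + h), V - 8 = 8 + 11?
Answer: 181547/9 ≈ 20172.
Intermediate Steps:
V = 27 (V = 8 + (8 + 11) = 8 + 19 = 27)
O(h) = 4 + h + (-8 + h)/(2*h) (O(h) = (-8 + h)/((2*h)) + (4 + h) = (-8 + h)*(1/(2*h)) + (4 + h) = (-8 + h)/(2*h) + (4 + h) = 4 + h + (-8 + h)/(2*h))
(455 - 29)*(16 + O(V)) = (455 - 29)*(16 + (9/2 + 27 - 4/27)) = 426*(16 + (9/2 + 27 - 4*1/27)) = 426*(16 + (9/2 + 27 - 4/27)) = 426*(16 + 1693/54) = 426*(2557/54) = 181547/9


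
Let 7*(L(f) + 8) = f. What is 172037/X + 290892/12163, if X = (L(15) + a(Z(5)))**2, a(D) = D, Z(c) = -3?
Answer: 103650004367/46754572 ≈ 2216.9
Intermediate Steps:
L(f) = -8 + f/7
X = 3844/49 (X = ((-8 + (1/7)*15) - 3)**2 = ((-8 + 15/7) - 3)**2 = (-41/7 - 3)**2 = (-62/7)**2 = 3844/49 ≈ 78.449)
172037/X + 290892/12163 = 172037/(3844/49) + 290892/12163 = 172037*(49/3844) + 290892*(1/12163) = 8429813/3844 + 290892/12163 = 103650004367/46754572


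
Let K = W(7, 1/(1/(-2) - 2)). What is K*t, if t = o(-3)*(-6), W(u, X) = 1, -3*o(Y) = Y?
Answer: -6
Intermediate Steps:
o(Y) = -Y/3
K = 1
t = -6 (t = -⅓*(-3)*(-6) = 1*(-6) = -6)
K*t = 1*(-6) = -6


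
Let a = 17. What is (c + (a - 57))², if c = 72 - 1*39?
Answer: 49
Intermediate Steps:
c = 33 (c = 72 - 39 = 33)
(c + (a - 57))² = (33 + (17 - 57))² = (33 - 40)² = (-7)² = 49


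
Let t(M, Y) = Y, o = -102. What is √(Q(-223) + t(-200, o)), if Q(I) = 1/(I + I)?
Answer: I*√20289878/446 ≈ 10.1*I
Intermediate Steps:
Q(I) = 1/(2*I)
√(Q(-223) + t(-200, o)) = √((½)/(-223) - 102) = √((½)*(-1/223) - 102) = √(-1/446 - 102) = √(-45493/446) = I*√20289878/446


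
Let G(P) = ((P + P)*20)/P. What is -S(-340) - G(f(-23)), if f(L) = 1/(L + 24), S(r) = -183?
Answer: 143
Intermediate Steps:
f(L) = 1/(24 + L)
G(P) = 40 (G(P) = ((2*P)*20)/P = (40*P)/P = 40)
-S(-340) - G(f(-23)) = -1*(-183) - 1*40 = 183 - 40 = 143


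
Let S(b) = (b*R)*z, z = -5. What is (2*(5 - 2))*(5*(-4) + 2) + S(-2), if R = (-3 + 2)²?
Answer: -98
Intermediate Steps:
R = 1 (R = (-1)² = 1)
S(b) = -5*b (S(b) = (b*1)*(-5) = b*(-5) = -5*b)
(2*(5 - 2))*(5*(-4) + 2) + S(-2) = (2*(5 - 2))*(5*(-4) + 2) - 5*(-2) = (2*3)*(-20 + 2) + 10 = 6*(-18) + 10 = -108 + 10 = -98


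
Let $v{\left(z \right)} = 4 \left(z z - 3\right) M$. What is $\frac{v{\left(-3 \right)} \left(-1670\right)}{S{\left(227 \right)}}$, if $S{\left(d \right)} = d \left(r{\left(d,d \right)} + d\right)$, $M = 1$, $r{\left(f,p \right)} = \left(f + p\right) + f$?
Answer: $- \frac{10020}{51529} \approx -0.19445$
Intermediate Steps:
$r{\left(f,p \right)} = p + 2 f$
$S{\left(d \right)} = 4 d^{2}$ ($S{\left(d \right)} = d \left(\left(d + 2 d\right) + d\right) = d \left(3 d + d\right) = d 4 d = 4 d^{2}$)
$v{\left(z \right)} = -12 + 4 z^{2}$ ($v{\left(z \right)} = 4 \left(z z - 3\right) 1 = 4 \left(z^{2} - 3\right) 1 = 4 \left(-3 + z^{2}\right) 1 = \left(-12 + 4 z^{2}\right) 1 = -12 + 4 z^{2}$)
$\frac{v{\left(-3 \right)} \left(-1670\right)}{S{\left(227 \right)}} = \frac{\left(-12 + 4 \left(-3\right)^{2}\right) \left(-1670\right)}{4 \cdot 227^{2}} = \frac{\left(-12 + 4 \cdot 9\right) \left(-1670\right)}{4 \cdot 51529} = \frac{\left(-12 + 36\right) \left(-1670\right)}{206116} = 24 \left(-1670\right) \frac{1}{206116} = \left(-40080\right) \frac{1}{206116} = - \frac{10020}{51529}$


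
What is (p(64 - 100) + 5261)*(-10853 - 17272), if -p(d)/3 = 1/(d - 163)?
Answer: -29445243750/199 ≈ -1.4797e+8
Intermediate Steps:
p(d) = -3/(-163 + d) (p(d) = -3/(d - 163) = -3/(-163 + d))
(p(64 - 100) + 5261)*(-10853 - 17272) = (-3/(-163 + (64 - 100)) + 5261)*(-10853 - 17272) = (-3/(-163 - 36) + 5261)*(-28125) = (-3/(-199) + 5261)*(-28125) = (-3*(-1/199) + 5261)*(-28125) = (3/199 + 5261)*(-28125) = (1046942/199)*(-28125) = -29445243750/199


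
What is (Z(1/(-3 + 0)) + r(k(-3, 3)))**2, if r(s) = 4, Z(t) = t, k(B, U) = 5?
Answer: 121/9 ≈ 13.444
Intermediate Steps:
(Z(1/(-3 + 0)) + r(k(-3, 3)))**2 = (1/(-3 + 0) + 4)**2 = (1/(-3) + 4)**2 = (-1/3 + 4)**2 = (11/3)**2 = 121/9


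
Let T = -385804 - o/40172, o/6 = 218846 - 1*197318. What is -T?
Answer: 3874661864/10043 ≈ 3.8581e+5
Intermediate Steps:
o = 129168 (o = 6*(218846 - 1*197318) = 6*(218846 - 197318) = 6*21528 = 129168)
T = -3874661864/10043 (T = -385804 - 129168/40172 = -385804 - 1*32292/10043 = -385804 - 32292/10043 = -3874661864/10043 ≈ -3.8581e+5)
-T = -1*(-3874661864/10043) = 3874661864/10043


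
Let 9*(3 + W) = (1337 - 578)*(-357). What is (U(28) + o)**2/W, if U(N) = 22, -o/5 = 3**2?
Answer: -529/30110 ≈ -0.017569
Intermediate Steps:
o = -45 (o = -5*3**2 = -5*9 = -45)
W = -30110 (W = -3 + ((1337 - 578)*(-357))/9 = -3 + (759*(-357))/9 = -3 + (1/9)*(-270963) = -3 - 30107 = -30110)
(U(28) + o)**2/W = (22 - 45)**2/(-30110) = (-23)**2*(-1/30110) = 529*(-1/30110) = -529/30110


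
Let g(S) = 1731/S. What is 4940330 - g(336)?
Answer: 553316383/112 ≈ 4.9403e+6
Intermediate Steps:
4940330 - g(336) = 4940330 - 1731/336 = 4940330 - 1*577/112 = 4940330 - 577/112 = 553316383/112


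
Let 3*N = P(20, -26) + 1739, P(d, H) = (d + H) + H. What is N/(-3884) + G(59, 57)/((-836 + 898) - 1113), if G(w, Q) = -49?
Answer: -407703/4082084 ≈ -0.099876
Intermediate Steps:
P(d, H) = d + 2*H (P(d, H) = (H + d) + H = d + 2*H)
N = 569 (N = ((20 + 2*(-26)) + 1739)/3 = ((20 - 52) + 1739)/3 = (-32 + 1739)/3 = (⅓)*1707 = 569)
N/(-3884) + G(59, 57)/((-836 + 898) - 1113) = 569/(-3884) - 49/((-836 + 898) - 1113) = 569*(-1/3884) - 49/(62 - 1113) = -569/3884 - 49/(-1051) = -569/3884 - 49*(-1/1051) = -569/3884 + 49/1051 = -407703/4082084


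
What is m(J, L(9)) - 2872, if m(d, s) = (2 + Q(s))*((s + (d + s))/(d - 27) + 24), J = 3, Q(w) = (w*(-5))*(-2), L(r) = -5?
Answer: -4038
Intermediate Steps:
Q(w) = 10*w (Q(w) = -5*w*(-2) = 10*w)
m(d, s) = (2 + 10*s)*(24 + (d + 2*s)/(-27 + d)) (m(d, s) = (2 + 10*s)*((s + (d + s))/(d - 27) + 24) = (2 + 10*s)*((d + 2*s)/(-27 + d) + 24) = (2 + 10*s)*(24 + (d + 2*s)/(-27 + d)))
m(J, L(9)) - 2872 = 2*(-648 - 3238*(-5) + 10*(-5)² + 25*3 + 125*3*(-5))/(-27 + 3) - 2872 = 2*(-648 + 16190 + 10*25 + 75 - 1875)/(-24) - 2872 = 2*(-1/24)*(-648 + 16190 + 250 + 75 - 1875) - 2872 = 2*(-1/24)*13992 - 2872 = -1166 - 2872 = -4038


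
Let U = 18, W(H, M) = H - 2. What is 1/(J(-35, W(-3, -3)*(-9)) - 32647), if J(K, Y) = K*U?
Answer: -1/33277 ≈ -3.0051e-5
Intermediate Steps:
W(H, M) = -2 + H
J(K, Y) = 18*K (J(K, Y) = K*18 = 18*K)
1/(J(-35, W(-3, -3)*(-9)) - 32647) = 1/(18*(-35) - 32647) = 1/(-630 - 32647) = 1/(-33277) = -1/33277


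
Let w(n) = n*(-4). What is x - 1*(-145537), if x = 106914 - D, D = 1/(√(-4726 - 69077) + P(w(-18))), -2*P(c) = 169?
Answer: 81736817961/323773 + 4*I*√73803/323773 ≈ 2.5245e+5 + 0.0033563*I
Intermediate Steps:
w(n) = -4*n
P(c) = -169/2 (P(c) = -½*169 = -169/2)
D = 1/(-169/2 + I*√73803) (D = 1/(√(-4726 - 69077) - 169/2) = 1/(√(-73803) - 169/2) = 1/(I*√73803 - 169/2) = 1/(-169/2 + I*√73803) ≈ -0.0010439 - 0.0033563*I)
x = 34615866860/323773 + 4*I*√73803/323773 (x = 106914 - (-338/323773 - 4*I*√73803/323773) = 106914 + (338/323773 + 4*I*√73803/323773) = 34615866860/323773 + 4*I*√73803/323773 ≈ 1.0691e+5 + 0.0033563*I)
x - 1*(-145537) = (34615866860/323773 + 4*I*√73803/323773) - 1*(-145537) = (34615866860/323773 + 4*I*√73803/323773) + 145537 = 81736817961/323773 + 4*I*√73803/323773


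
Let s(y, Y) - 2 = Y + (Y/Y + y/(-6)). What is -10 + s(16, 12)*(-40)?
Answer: -1510/3 ≈ -503.33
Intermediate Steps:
s(y, Y) = 3 + Y - y/6 (s(y, Y) = 2 + (Y + (Y/Y + y/(-6))) = 2 + (Y + (1 + y*(-1/6))) = 2 + (Y + (1 - y/6)) = 2 + (1 + Y - y/6) = 3 + Y - y/6)
-10 + s(16, 12)*(-40) = -10 + (3 + 12 - 1/6*16)*(-40) = -10 + (3 + 12 - 8/3)*(-40) = -10 + (37/3)*(-40) = -10 - 1480/3 = -1510/3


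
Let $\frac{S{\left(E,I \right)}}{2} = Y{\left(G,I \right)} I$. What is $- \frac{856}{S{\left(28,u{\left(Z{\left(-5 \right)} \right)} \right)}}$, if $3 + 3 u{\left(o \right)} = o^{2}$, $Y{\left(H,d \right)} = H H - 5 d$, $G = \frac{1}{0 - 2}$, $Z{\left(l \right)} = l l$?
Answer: $\frac{7704}{3867907} \approx 0.0019918$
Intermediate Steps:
$Z{\left(l \right)} = l^{2}$
$G = - \frac{1}{2}$ ($G = \frac{1}{-2} = - \frac{1}{2} \approx -0.5$)
$Y{\left(H,d \right)} = H^{2} - 5 d$
$u{\left(o \right)} = -1 + \frac{o^{2}}{3}$
$S{\left(E,I \right)} = 2 I \left(\frac{1}{4} - 5 I\right)$ ($S{\left(E,I \right)} = 2 \left(\left(- \frac{1}{2}\right)^{2} - 5 I\right) I = 2 \left(\frac{1}{4} - 5 I\right) I = 2 I \left(\frac{1}{4} - 5 I\right)$)
$- \frac{856}{S{\left(28,u{\left(Z{\left(-5 \right)} \right)} \right)}} = - \frac{856}{\frac{1}{2} \left(-1 + \frac{\left(\left(-5\right)^{2}\right)^{2}}{3}\right) \left(1 - 20 \left(-1 + \frac{\left(\left(-5\right)^{2}\right)^{2}}{3}\right)\right)} = - \frac{856}{\frac{1}{2} \left(-1 + \frac{25^{2}}{3}\right) \left(1 - 20 \left(-1 + \frac{25^{2}}{3}\right)\right)} = - \frac{856}{\frac{1}{2} \left(-1 + \frac{1}{3} \cdot 625\right) \left(1 - 20 \left(-1 + \frac{1}{3} \cdot 625\right)\right)} = - \frac{856}{\frac{1}{2} \left(-1 + \frac{625}{3}\right) \left(1 - 20 \left(-1 + \frac{625}{3}\right)\right)} = - \frac{856}{\frac{1}{2} \cdot \frac{622}{3} \left(1 - \frac{12440}{3}\right)} = - \frac{856}{\frac{1}{2} \cdot \frac{622}{3} \left(- \frac{12437}{3}\right)} = - \frac{856}{- \frac{3867907}{9}} = \left(-856\right) \left(- \frac{9}{3867907}\right) = \frac{7704}{3867907}$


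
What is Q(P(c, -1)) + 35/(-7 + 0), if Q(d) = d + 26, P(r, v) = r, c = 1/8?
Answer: 169/8 ≈ 21.125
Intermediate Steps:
c = ⅛ ≈ 0.12500
Q(d) = 26 + d
Q(P(c, -1)) + 35/(-7 + 0) = (26 + ⅛) + 35/(-7 + 0) = 209/8 + 35/(-7) = 209/8 + 35*(-⅐) = 209/8 - 5 = 169/8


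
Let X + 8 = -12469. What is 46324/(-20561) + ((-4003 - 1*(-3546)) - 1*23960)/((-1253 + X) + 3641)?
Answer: 3852789/23048881 ≈ 0.16716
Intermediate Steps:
X = -12477 (X = -8 - 12469 = -12477)
46324/(-20561) + ((-4003 - 1*(-3546)) - 1*23960)/((-1253 + X) + 3641) = 46324/(-20561) + ((-4003 - 1*(-3546)) - 1*23960)/((-1253 - 12477) + 3641) = 46324*(-1/20561) + ((-4003 + 3546) - 23960)/(-13730 + 3641) = -46324/20561 + (-457 - 23960)/(-10089) = -46324/20561 - 24417*(-1/10089) = -46324/20561 + 2713/1121 = 3852789/23048881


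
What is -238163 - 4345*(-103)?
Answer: 209372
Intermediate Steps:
-238163 - 4345*(-103) = -238163 - 1*(-447535) = -238163 + 447535 = 209372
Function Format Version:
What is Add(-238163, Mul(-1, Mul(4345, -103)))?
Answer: 209372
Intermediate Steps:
Add(-238163, Mul(-1, Mul(4345, -103))) = Add(-238163, Mul(-1, -447535)) = Add(-238163, 447535) = 209372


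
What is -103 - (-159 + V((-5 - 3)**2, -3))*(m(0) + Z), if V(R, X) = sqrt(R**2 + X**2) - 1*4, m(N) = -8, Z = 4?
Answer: -755 + 4*sqrt(4105) ≈ -498.72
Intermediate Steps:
V(R, X) = -4 + sqrt(R**2 + X**2) (V(R, X) = sqrt(R**2 + X**2) - 4 = -4 + sqrt(R**2 + X**2))
-103 - (-159 + V((-5 - 3)**2, -3))*(m(0) + Z) = -103 - (-159 + (-4 + sqrt(((-5 - 3)**2)**2 + (-3)**2)))*(-8 + 4) = -103 - (-159 + (-4 + sqrt(((-8)**2)**2 + 9)))*(-4) = -103 - (-159 + (-4 + sqrt(64**2 + 9)))*(-4) = -103 - (-159 + (-4 + sqrt(4096 + 9)))*(-4) = -103 - (-159 + (-4 + sqrt(4105)))*(-4) = -103 - (-163 + sqrt(4105))*(-4) = -103 - (652 - 4*sqrt(4105)) = -103 + (-652 + 4*sqrt(4105)) = -755 + 4*sqrt(4105)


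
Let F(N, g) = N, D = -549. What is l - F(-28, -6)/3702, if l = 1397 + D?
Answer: 1569662/1851 ≈ 848.01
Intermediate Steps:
l = 848 (l = 1397 - 549 = 848)
l - F(-28, -6)/3702 = 848 - (-28)/3702 = 848 - 1*(-14/1851) = 848 + 14/1851 = 1569662/1851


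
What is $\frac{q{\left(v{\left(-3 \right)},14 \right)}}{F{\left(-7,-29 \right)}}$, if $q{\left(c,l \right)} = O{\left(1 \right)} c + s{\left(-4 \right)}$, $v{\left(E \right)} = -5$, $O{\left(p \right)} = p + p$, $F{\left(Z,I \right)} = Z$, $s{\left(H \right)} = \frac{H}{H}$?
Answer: $\frac{9}{7} \approx 1.2857$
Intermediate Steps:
$s{\left(H \right)} = 1$
$O{\left(p \right)} = 2 p$
$q{\left(c,l \right)} = 1 + 2 c$ ($q{\left(c,l \right)} = 2 \cdot 1 c + 1 = 2 c + 1 = 1 + 2 c$)
$\frac{q{\left(v{\left(-3 \right)},14 \right)}}{F{\left(-7,-29 \right)}} = \frac{1 + 2 \left(-5\right)}{-7} = \left(1 - 10\right) \left(- \frac{1}{7}\right) = \left(-9\right) \left(- \frac{1}{7}\right) = \frac{9}{7}$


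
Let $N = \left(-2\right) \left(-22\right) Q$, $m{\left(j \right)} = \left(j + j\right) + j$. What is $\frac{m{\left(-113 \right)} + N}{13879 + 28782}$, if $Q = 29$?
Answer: $\frac{937}{42661} \approx 0.021964$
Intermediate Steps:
$m{\left(j \right)} = 3 j$ ($m{\left(j \right)} = 2 j + j = 3 j$)
$N = 1276$ ($N = \left(-2\right) \left(-22\right) 29 = 44 \cdot 29 = 1276$)
$\frac{m{\left(-113 \right)} + N}{13879 + 28782} = \frac{3 \left(-113\right) + 1276}{13879 + 28782} = \frac{-339 + 1276}{42661} = 937 \cdot \frac{1}{42661} = \frac{937}{42661}$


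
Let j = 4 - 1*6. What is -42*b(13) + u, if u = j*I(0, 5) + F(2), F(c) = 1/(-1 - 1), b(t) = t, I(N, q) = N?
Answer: -1093/2 ≈ -546.50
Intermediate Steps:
F(c) = -½ (F(c) = 1/(-2) = -½)
j = -2 (j = 4 - 6 = -2)
u = -½ (u = -2*0 - ½ = 0 - ½ = -½ ≈ -0.50000)
-42*b(13) + u = -42*13 - ½ = -546 - ½ = -1093/2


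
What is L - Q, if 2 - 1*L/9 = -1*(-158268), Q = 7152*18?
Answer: -1553130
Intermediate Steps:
Q = 128736
L = -1424394 (L = 18 - (-9)*(-158268) = 18 - 9*158268 = 18 - 1424412 = -1424394)
L - Q = -1424394 - 1*128736 = -1424394 - 128736 = -1553130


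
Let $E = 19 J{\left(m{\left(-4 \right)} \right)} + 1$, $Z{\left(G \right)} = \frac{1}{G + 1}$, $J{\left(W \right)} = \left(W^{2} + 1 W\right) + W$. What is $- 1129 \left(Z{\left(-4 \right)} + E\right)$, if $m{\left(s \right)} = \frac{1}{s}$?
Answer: $\frac{414343}{48} \approx 8632.1$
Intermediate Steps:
$J{\left(W \right)} = W^{2} + 2 W$ ($J{\left(W \right)} = \left(W^{2} + W\right) + W = \left(W + W^{2}\right) + W = W^{2} + 2 W$)
$Z{\left(G \right)} = \frac{1}{1 + G}$
$E = - \frac{117}{16}$ ($E = 19 \frac{2 + \frac{1}{-4}}{-4} + 1 = 19 \left(- \frac{2 - \frac{1}{4}}{4}\right) + 1 = 19 \left(\left(- \frac{1}{4}\right) \frac{7}{4}\right) + 1 = 19 \left(- \frac{7}{16}\right) + 1 = - \frac{133}{16} + 1 = - \frac{117}{16} \approx -7.3125$)
$- 1129 \left(Z{\left(-4 \right)} + E\right) = - 1129 \left(\frac{1}{1 - 4} - \frac{117}{16}\right) = - 1129 \left(\frac{1}{-3} - \frac{117}{16}\right) = - 1129 \left(- \frac{1}{3} - \frac{117}{16}\right) = \left(-1129\right) \left(- \frac{367}{48}\right) = \frac{414343}{48}$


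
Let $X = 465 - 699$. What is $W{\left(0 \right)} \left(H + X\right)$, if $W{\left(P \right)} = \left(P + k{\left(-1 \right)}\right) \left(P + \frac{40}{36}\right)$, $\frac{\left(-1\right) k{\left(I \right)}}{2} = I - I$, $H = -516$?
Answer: $0$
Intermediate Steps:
$k{\left(I \right)} = 0$ ($k{\left(I \right)} = - 2 \left(I - I\right) = \left(-2\right) 0 = 0$)
$X = -234$ ($X = 465 - 699 = -234$)
$W{\left(P \right)} = P \left(\frac{10}{9} + P\right)$ ($W{\left(P \right)} = \left(P + 0\right) \left(P + \frac{40}{36}\right) = P \left(P + 40 \cdot \frac{1}{36}\right) = P \left(P + \frac{10}{9}\right) = P \left(\frac{10}{9} + P\right)$)
$W{\left(0 \right)} \left(H + X\right) = \frac{1}{9} \cdot 0 \left(10 + 9 \cdot 0\right) \left(-516 - 234\right) = \frac{1}{9} \cdot 0 \left(10 + 0\right) \left(-750\right) = \frac{1}{9} \cdot 0 \cdot 10 \left(-750\right) = 0 \left(-750\right) = 0$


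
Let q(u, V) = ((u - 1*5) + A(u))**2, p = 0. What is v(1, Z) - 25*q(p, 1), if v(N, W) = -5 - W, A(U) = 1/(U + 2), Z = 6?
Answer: -2069/4 ≈ -517.25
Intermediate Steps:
A(U) = 1/(2 + U)
q(u, V) = (-5 + u + 1/(2 + u))**2 (q(u, V) = ((u - 1*5) + 1/(2 + u))**2 = ((u - 5) + 1/(2 + u))**2 = ((-5 + u) + 1/(2 + u))**2 = (-5 + u + 1/(2 + u))**2)
v(1, Z) - 25*q(p, 1) = (-5 - 1*6) - 25*(1 + (-5 + 0)*(2 + 0))**2/(2 + 0)**2 = (-5 - 6) - 25*(1 - 5*2)**2/2**2 = -11 - 25*(1 - 10)**2/4 = -11 - 25*(-9)**2/4 = -11 - 2025/4 = -2069/4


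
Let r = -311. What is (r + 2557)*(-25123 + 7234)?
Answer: -40178694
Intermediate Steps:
(r + 2557)*(-25123 + 7234) = (-311 + 2557)*(-25123 + 7234) = 2246*(-17889) = -40178694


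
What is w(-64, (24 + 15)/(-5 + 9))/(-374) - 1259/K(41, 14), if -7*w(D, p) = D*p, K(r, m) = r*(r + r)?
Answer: -2696975/4400858 ≈ -0.61283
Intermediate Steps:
K(r, m) = 2*r² (K(r, m) = r*(2*r) = 2*r²)
w(D, p) = -D*p/7
w(-64, (24 + 15)/(-5 + 9))/(-374) - 1259/K(41, 14) = -⅐*(-64)*(24 + 15)/(-5 + 9)/(-374) - 1259/(2*41²) = -⅐*(-64)*39/4*(-1/374) - 1259/(2*1681) = -⅐*(-64)*39*(¼)*(-1/374) - 1259/3362 = -⅐*(-64)*39/4*(-1/374) - 1259*1/3362 = (624/7)*(-1/374) - 1259/3362 = -312/1309 - 1259/3362 = -2696975/4400858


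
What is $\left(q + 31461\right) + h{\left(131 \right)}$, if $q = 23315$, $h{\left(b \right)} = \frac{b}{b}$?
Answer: $54777$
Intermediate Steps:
$h{\left(b \right)} = 1$
$\left(q + 31461\right) + h{\left(131 \right)} = \left(23315 + 31461\right) + 1 = 54776 + 1 = 54777$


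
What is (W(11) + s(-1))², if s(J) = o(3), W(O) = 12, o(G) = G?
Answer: 225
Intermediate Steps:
s(J) = 3
(W(11) + s(-1))² = (12 + 3)² = 15² = 225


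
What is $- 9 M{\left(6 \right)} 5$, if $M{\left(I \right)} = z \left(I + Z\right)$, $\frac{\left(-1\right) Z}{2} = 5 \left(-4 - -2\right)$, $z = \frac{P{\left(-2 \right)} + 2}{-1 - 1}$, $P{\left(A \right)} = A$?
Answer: $0$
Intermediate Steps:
$z = 0$ ($z = \frac{-2 + 2}{-1 - 1} = \frac{0}{-2} = 0 \left(- \frac{1}{2}\right) = 0$)
$Z = 20$ ($Z = - 2 \cdot 5 \left(-4 - -2\right) = - 2 \cdot 5 \left(-4 + 2\right) = - 2 \cdot 5 \left(-2\right) = \left(-2\right) \left(-10\right) = 20$)
$M{\left(I \right)} = 0$ ($M{\left(I \right)} = 0 \left(I + 20\right) = 0 \left(20 + I\right) = 0$)
$- 9 M{\left(6 \right)} 5 = \left(-9\right) 0 \cdot 5 = 0 \cdot 5 = 0$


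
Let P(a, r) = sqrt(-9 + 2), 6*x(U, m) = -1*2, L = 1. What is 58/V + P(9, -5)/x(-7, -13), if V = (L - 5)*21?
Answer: -29/42 - 3*I*sqrt(7) ≈ -0.69048 - 7.9373*I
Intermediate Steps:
x(U, m) = -1/3 (x(U, m) = (-1*2)/6 = (1/6)*(-2) = -1/3)
P(a, r) = I*sqrt(7) (P(a, r) = sqrt(-7) = I*sqrt(7))
V = -84 (V = (1 - 5)*21 = -4*21 = -84)
58/V + P(9, -5)/x(-7, -13) = 58/(-84) + (I*sqrt(7))/(-1/3) = 58*(-1/84) + (I*sqrt(7))*(-3) = -29/42 - 3*I*sqrt(7)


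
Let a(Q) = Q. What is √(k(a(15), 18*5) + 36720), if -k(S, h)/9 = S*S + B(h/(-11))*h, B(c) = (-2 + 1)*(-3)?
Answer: 3*√3585 ≈ 179.62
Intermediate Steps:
B(c) = 3 (B(c) = -1*(-3) = 3)
k(S, h) = -27*h - 9*S² (k(S, h) = -9*(S*S + 3*h) = -9*(S² + 3*h) = -27*h - 9*S²)
√(k(a(15), 18*5) + 36720) = √((-486*5 - 9*15²) + 36720) = √((-27*90 - 9*225) + 36720) = √((-2430 - 2025) + 36720) = √(-4455 + 36720) = √32265 = 3*√3585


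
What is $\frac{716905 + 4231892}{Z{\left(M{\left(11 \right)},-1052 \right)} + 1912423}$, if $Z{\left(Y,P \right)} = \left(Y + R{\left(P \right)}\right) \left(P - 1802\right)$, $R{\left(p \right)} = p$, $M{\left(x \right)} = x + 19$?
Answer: $\frac{86821}{84723} \approx 1.0248$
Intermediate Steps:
$M{\left(x \right)} = 19 + x$
$Z{\left(Y,P \right)} = \left(-1802 + P\right) \left(P + Y\right)$ ($Z{\left(Y,P \right)} = \left(Y + P\right) \left(P - 1802\right) = \left(P + Y\right) \left(-1802 + P\right) = \left(-1802 + P\right) \left(P + Y\right)$)
$\frac{716905 + 4231892}{Z{\left(M{\left(11 \right)},-1052 \right)} + 1912423} = \frac{716905 + 4231892}{\left(\left(-1052\right)^{2} - -1895704 - 1802 \left(19 + 11\right) - 1052 \left(19 + 11\right)\right) + 1912423} = \frac{4948797}{\left(1106704 + 1895704 - 54060 - 31560\right) + 1912423} = \frac{4948797}{2916788 + 1912423} = \frac{4948797}{4829211} = 4948797 \cdot \frac{1}{4829211} = \frac{86821}{84723}$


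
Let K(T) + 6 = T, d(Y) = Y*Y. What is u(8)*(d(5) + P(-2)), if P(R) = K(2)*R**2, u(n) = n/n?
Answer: 9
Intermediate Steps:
u(n) = 1
d(Y) = Y**2
K(T) = -6 + T
P(R) = -4*R**2 (P(R) = (-6 + 2)*R**2 = -4*R**2)
u(8)*(d(5) + P(-2)) = 1*(5**2 - 4*(-2)**2) = 1*(25 - 4*4) = 1*(25 - 16) = 1*9 = 9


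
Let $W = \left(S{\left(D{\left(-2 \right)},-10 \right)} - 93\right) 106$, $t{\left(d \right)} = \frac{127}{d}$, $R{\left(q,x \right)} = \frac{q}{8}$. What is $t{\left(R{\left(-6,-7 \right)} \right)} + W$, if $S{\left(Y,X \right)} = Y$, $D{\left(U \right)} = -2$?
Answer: $- \frac{30718}{3} \approx -10239.0$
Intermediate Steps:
$R{\left(q,x \right)} = \frac{q}{8}$ ($R{\left(q,x \right)} = q \frac{1}{8} = \frac{q}{8}$)
$W = -10070$ ($W = \left(-2 - 93\right) 106 = \left(-95\right) 106 = -10070$)
$t{\left(R{\left(-6,-7 \right)} \right)} + W = \frac{127}{\frac{1}{8} \left(-6\right)} - 10070 = \frac{127}{- \frac{3}{4}} - 10070 = 127 \left(- \frac{4}{3}\right) - 10070 = - \frac{508}{3} - 10070 = - \frac{30718}{3}$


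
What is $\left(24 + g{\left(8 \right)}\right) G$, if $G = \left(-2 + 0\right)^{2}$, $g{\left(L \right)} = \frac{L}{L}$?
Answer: $100$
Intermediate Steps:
$g{\left(L \right)} = 1$
$G = 4$ ($G = \left(-2\right)^{2} = 4$)
$\left(24 + g{\left(8 \right)}\right) G = \left(24 + 1\right) 4 = 25 \cdot 4 = 100$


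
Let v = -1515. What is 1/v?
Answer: -1/1515 ≈ -0.00066007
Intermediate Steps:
1/v = 1/(-1515) = -1/1515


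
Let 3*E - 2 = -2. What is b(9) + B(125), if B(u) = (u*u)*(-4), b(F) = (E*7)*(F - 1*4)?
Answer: -62500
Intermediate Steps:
E = 0 (E = 2/3 + (1/3)*(-2) = 2/3 - 2/3 = 0)
b(F) = 0 (b(F) = (0*7)*(F - 1*4) = 0*(F - 4) = 0*(-4 + F) = 0)
B(u) = -4*u**2 (B(u) = u**2*(-4) = -4*u**2)
b(9) + B(125) = 0 - 4*125**2 = 0 - 4*15625 = 0 - 62500 = -62500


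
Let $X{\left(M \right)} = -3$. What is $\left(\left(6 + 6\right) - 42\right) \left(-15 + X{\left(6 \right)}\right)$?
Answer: $540$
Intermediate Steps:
$\left(\left(6 + 6\right) - 42\right) \left(-15 + X{\left(6 \right)}\right) = \left(\left(6 + 6\right) - 42\right) \left(-15 - 3\right) = \left(12 - 42\right) \left(-18\right) = \left(-30\right) \left(-18\right) = 540$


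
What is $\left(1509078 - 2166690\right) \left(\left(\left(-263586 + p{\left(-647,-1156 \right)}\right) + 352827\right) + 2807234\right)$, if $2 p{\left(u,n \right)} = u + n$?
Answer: $-1904163880482$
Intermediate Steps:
$p{\left(u,n \right)} = \frac{n}{2} + \frac{u}{2}$ ($p{\left(u,n \right)} = \frac{u + n}{2} = \frac{n + u}{2} = \frac{n}{2} + \frac{u}{2}$)
$\left(1509078 - 2166690\right) \left(\left(\left(-263586 + p{\left(-647,-1156 \right)}\right) + 352827\right) + 2807234\right) = \left(1509078 - 2166690\right) \left(\left(\left(-263586 + \left(\frac{1}{2} \left(-1156\right) + \frac{1}{2} \left(-647\right)\right)\right) + 352827\right) + 2807234\right) = - 657612 \left(\left(\left(-263586 - \frac{1803}{2}\right) + 352827\right) + 2807234\right) = - 657612 \left(\left(- \frac{528975}{2} + 352827\right) + 2807234\right) = - 657612 \left(\frac{176679}{2} + 2807234\right) = \left(-657612\right) \frac{5791147}{2} = -1904163880482$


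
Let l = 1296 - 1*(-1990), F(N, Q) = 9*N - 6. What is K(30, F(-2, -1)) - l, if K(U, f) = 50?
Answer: -3236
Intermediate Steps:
F(N, Q) = -6 + 9*N
l = 3286 (l = 1296 + 1990 = 3286)
K(30, F(-2, -1)) - l = 50 - 1*3286 = 50 - 3286 = -3236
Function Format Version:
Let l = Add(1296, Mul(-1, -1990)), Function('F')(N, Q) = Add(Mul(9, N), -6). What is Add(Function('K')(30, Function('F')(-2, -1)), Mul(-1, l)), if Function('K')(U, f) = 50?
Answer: -3236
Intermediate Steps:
Function('F')(N, Q) = Add(-6, Mul(9, N))
l = 3286 (l = Add(1296, 1990) = 3286)
Add(Function('K')(30, Function('F')(-2, -1)), Mul(-1, l)) = Add(50, Mul(-1, 3286)) = Add(50, -3286) = -3236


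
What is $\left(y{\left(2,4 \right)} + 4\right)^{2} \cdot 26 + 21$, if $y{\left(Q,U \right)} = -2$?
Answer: $125$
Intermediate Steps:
$\left(y{\left(2,4 \right)} + 4\right)^{2} \cdot 26 + 21 = \left(-2 + 4\right)^{2} \cdot 26 + 21 = 2^{2} \cdot 26 + 21 = 4 \cdot 26 + 21 = 104 + 21 = 125$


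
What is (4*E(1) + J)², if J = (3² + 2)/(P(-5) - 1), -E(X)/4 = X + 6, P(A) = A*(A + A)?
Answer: 29997529/2401 ≈ 12494.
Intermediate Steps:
P(A) = 2*A² (P(A) = A*(2*A) = 2*A²)
E(X) = -24 - 4*X (E(X) = -4*(X + 6) = -4*(6 + X) = -24 - 4*X)
J = 11/49 (J = (3² + 2)/(2*(-5)² - 1) = (9 + 2)/(2*25 - 1) = 11/(50 - 1) = 11/49 ≈ 0.22449)
(4*E(1) + J)² = (4*(-24 - 4*1) + 11/49)² = (4*(-24 - 4) + 11/49)² = (4*(-28) + 11/49)² = (-112 + 11/49)² = (-5477/49)² = 29997529/2401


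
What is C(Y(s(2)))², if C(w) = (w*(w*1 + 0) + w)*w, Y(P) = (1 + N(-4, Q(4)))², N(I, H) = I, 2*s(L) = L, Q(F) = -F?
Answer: 656100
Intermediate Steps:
s(L) = L/2
Y(P) = 9 (Y(P) = (1 - 4)² = (-3)² = 9)
C(w) = w*(w + w²) (C(w) = (w*(w + 0) + w)*w = (w*w + w)*w = (w² + w)*w = (w + w²)*w = w*(w + w²))
C(Y(s(2)))² = (9²*(1 + 9))² = (81*10)² = 810² = 656100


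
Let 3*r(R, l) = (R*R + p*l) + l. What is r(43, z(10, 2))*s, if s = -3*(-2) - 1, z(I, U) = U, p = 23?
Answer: 9485/3 ≈ 3161.7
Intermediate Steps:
r(R, l) = 8*l + R**2/3 (r(R, l) = ((R*R + 23*l) + l)/3 = ((R**2 + 23*l) + l)/3 = (R**2 + 24*l)/3 = 8*l + R**2/3)
s = 5 (s = 6 - 1 = 5)
r(43, z(10, 2))*s = (8*2 + (1/3)*43**2)*5 = (16 + (1/3)*1849)*5 = (16 + 1849/3)*5 = (1897/3)*5 = 9485/3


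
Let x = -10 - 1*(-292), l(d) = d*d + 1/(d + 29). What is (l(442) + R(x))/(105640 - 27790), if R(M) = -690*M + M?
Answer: 502087/36667350 ≈ 0.013693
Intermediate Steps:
l(d) = d² + 1/(29 + d)
x = 282 (x = -10 + 292 = 282)
R(M) = -689*M
(l(442) + R(x))/(105640 - 27790) = ((1 + 442³ + 29*442²)/(29 + 442) - 689*282)/(105640 - 27790) = ((1 + 86350888 + 29*195364)/471 - 194298)/77850 = ((1 + 86350888 + 5665556)/471 - 194298)*(1/77850) = ((1/471)*92016445 - 194298)*(1/77850) = (92016445/471 - 194298)*(1/77850) = (502087/471)*(1/77850) = 502087/36667350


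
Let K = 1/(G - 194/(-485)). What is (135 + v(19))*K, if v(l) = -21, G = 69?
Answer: 570/347 ≈ 1.6427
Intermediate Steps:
K = 5/347 (K = 1/(69 - 194/(-485)) = 1/(69 - 194*(-1/485)) = 1/(69 + ⅖) = 1/(347/5) = 5/347 ≈ 0.014409)
(135 + v(19))*K = (135 - 21)*(5/347) = 114*(5/347) = 570/347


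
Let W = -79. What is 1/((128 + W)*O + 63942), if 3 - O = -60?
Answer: 1/67029 ≈ 1.4919e-5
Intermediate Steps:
O = 63 (O = 3 - 1*(-60) = 3 + 60 = 63)
1/((128 + W)*O + 63942) = 1/((128 - 79)*63 + 63942) = 1/(49*63 + 63942) = 1/(3087 + 63942) = 1/67029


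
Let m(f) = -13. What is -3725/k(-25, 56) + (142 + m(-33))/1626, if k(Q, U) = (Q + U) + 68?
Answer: -2014693/53658 ≈ -37.547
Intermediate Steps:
k(Q, U) = 68 + Q + U
-3725/k(-25, 56) + (142 + m(-33))/1626 = -3725/(68 - 25 + 56) + (142 - 13)/1626 = -3725/99 + 129*(1/1626) = -3725*1/99 + 43/542 = -3725/99 + 43/542 = -2014693/53658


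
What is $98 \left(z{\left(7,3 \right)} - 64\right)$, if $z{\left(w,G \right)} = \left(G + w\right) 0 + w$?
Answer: $-5586$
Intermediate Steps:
$z{\left(w,G \right)} = w$ ($z{\left(w,G \right)} = 0 + w = w$)
$98 \left(z{\left(7,3 \right)} - 64\right) = 98 \left(7 - 64\right) = 98 \left(-57\right) = -5586$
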